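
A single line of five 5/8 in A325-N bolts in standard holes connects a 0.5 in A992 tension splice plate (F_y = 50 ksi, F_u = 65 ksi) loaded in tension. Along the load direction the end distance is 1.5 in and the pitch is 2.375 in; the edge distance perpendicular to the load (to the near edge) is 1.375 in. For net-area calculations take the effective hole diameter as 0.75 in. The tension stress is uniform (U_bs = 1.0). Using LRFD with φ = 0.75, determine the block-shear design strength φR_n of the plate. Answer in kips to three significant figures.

Shear plane L_v = 1.5 + 4·2.375 = 11 in; A_gv = 11 × 0.5 = 5.5 in².
A_nv = (11 − 4.5·0.75) × 0.5 = 3.812 in².
A_nt = (1.375 − 0.5·0.75) × 0.5 = 0.5 in².
0.6 F_u A_nv = 148.7 kips; 0.6 F_y A_gv = 165 kips → shear rupture governs the shear term.
R_n = 148.7 + 1.0 × 65 × 0.5 = 181.2 kips.
Design strength φR_n = 0.75 × 181.2 = 136 kips.

136 kips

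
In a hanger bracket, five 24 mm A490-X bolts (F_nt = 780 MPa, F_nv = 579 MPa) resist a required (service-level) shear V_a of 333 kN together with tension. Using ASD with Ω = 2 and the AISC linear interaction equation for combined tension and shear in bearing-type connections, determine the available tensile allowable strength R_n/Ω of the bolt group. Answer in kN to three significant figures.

698 kN

A_b = π·24²/4 = 452.4 mm²; f_rv = 333 × 1000 / (5 × 452.4) = 147.2 MPa.
F'_nt = 1.3 F_nt − (Ω F_nt / F_nv) f_rv = 1.3·780 − (2·780/579)·147.2 = 617.3 MPa, capped at F_nt → F'_nt = 617.3 MPa.
R_n = F'_nt · A_b · n = 617.3 × 452.4 × 5 / 1000 = 1396 kN.
Allowable strength R_n/Ω = 1396 / 2 = 698 kN.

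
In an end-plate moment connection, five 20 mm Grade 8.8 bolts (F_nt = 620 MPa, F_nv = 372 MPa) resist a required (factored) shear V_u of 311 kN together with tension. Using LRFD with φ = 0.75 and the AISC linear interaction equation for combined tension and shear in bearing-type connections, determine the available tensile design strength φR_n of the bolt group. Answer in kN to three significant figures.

431 kN

A_b = π·20²/4 = 314.2 mm²; f_rv = 311 × 1000 / (5 × 314.2) = 198 MPa.
F'_nt = 1.3 F_nt − (F_nt / φF_nv) f_rv = 1.3·620 − (620/(0.75·372))·198 = 366 MPa, capped at F_nt → F'_nt = 366 MPa.
R_n = F'_nt · A_b · n = 366 × 314.2 × 5 / 1000 = 575 kN.
Design strength φR_n = 0.75 × 575 = 431 kN.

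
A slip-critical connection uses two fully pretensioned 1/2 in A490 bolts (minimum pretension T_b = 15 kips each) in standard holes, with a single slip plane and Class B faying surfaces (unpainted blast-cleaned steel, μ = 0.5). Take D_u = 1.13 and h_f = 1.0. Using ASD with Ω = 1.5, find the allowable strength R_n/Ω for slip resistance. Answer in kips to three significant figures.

R_n = μ · D_u · h_f · T_b · n_s · n_b = 0.5 × 1.13 × 1.0 × 15 × 1 × 2 = 16.95 kips.
Allowable strength R_n/Ω = 16.95 / 1.5 = 11.3 kips.

11.3 kips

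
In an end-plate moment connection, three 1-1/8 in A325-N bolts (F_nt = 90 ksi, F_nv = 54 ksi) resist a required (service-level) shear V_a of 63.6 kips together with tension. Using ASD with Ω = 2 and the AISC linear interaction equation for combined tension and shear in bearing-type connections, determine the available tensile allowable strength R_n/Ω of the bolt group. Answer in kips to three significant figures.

A_b = π·1.125²/4 = 0.994 in²; f_rv = 63.6 / (3 × 0.994) = 21.33 ksi.
F'_nt = 1.3 F_nt − (Ω F_nt / F_nv) f_rv = 1.3·90 − (2·90/54)·21.33 = 45.91 ksi, capped at F_nt → F'_nt = 45.91 ksi.
R_n = F'_nt · A_b · n = 45.91 × 0.994 × 3 = 136.9 kips.
Allowable strength R_n/Ω = 136.9 / 2 = 68.5 kips.

68.5 kips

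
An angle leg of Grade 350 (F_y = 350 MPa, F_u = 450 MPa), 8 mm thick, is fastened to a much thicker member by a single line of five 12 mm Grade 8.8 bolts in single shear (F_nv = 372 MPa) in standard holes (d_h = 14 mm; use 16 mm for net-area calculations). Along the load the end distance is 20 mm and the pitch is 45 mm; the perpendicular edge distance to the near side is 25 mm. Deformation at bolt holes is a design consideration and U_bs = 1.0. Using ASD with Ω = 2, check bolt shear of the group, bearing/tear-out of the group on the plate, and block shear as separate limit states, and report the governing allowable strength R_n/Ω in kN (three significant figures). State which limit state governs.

Bolt shear: A_b = π·12²/4 = 113.1 mm²; R_n = 372 × 113.1 × 5 × 1 / 1000 = 210.4 kN → 210.4 / 2 = 105 kN.
Bearing: edge l_c = 13, r_n = 56.16 kN; interior l_c = 31, r_n = 103.7 kN; R_n = 56.16 + 4·103.7 = 470.9 kN → 235 kN.
Block shear: A_gv = 1600, A_nv = 1024, A_nt = 136 mm²; R_n = min(0.6F_uA_nv, 0.6F_yA_gv) + U_bs·F_u·A_nt = 337.7 kN → 169 kN.
Bolt shear governs: 105 kN.

105 kN (bolt shear governs)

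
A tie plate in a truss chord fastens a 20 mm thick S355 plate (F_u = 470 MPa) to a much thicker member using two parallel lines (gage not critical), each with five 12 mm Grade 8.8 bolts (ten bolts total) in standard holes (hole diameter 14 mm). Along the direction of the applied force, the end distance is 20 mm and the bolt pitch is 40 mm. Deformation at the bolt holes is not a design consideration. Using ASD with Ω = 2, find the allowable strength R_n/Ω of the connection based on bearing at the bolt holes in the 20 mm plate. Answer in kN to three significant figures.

Per bolt r_n = 1.5 l_c t F_u ≤ 3.0 d t F_u; upper limit = 3.0 × 12 × 20 × 470 / 1000 = 338.4 kN.
Edge bolt: l_c = 20 − 14/2 = 13 mm → 1.5 × 13 × 20 × 470 / 1000 = 183.3 → r_n = 183.3 kN.
Interior bolts: l_c = 40 − 14 = 26 mm → 1.5 × 26 × 20 × 470 / 1000 = 366.6 → r_n = 338.4 kN.
R_n = 2 × 183.3 + 8 × 338.4 = 3074 kN.
Allowable strength R_n/Ω = 3074 / 2 = 1540 kN.

1540 kN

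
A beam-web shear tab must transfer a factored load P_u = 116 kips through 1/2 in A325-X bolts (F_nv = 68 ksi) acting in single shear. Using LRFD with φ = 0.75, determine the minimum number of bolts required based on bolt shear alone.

A_b = π·0.5²/4 = 0.1963 in².
Per-bolt design strength φR_n = 0.75 × 68 × 0.1963 × 1 = 10.01 kips.
n ≥ 116 / 10.01 = 11.58 → use 12 bolts.

12 bolts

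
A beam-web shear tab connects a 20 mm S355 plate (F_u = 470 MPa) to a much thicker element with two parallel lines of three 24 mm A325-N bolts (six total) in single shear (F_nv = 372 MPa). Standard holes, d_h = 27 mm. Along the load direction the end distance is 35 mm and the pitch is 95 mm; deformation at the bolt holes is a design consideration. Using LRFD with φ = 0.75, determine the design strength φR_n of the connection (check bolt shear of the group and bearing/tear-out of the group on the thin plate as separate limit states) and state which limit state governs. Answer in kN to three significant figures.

757 kN (bolt shear governs)

Bolt shear: A_b = π·24²/4 = 452.4 mm²; R_n = 372 × 452.4 × 6 × 1 / 1000 = 1010 kN → 0.75 × 1010 = 757 kN.
Bearing (1.2 l_c t F_u ≤ 2.4 d t F_u): upper limit = 2.4·24·20·470 / 1000 = 541.4 kN.
  Edge l_c = 35 − 27/2 = 21.5 → r_n = 242.5 kN; interior l_c = 95 − 27 = 68 → r_n = 541.4 kN.
  R_n,bearing = 2·242.5 + 4·541.4 = 2651 kN → 0.75 × 2651 = 1990 kN.
Bolt shear governs: 757 kN.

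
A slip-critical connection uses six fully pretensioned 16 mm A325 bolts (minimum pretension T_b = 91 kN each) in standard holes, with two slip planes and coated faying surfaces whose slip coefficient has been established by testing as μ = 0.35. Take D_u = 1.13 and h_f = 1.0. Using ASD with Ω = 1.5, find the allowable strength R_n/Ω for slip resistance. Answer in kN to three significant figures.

R_n = μ · D_u · h_f · T_b · n_s · n_b = 0.35 × 1.13 × 1.0 × 91 × 2 × 6 = 431.9 kN.
Allowable strength R_n/Ω = 431.9 / 1.5 = 288 kN.

288 kN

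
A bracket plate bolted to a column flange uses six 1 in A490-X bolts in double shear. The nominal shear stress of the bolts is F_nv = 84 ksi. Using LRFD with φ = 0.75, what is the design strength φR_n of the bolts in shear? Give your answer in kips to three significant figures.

594 kips

A_b = π × 1² / 4 = 0.7854 in².
R_n = F_nv · A_b · n · n_s = 84 × 0.7854 × 6 × 2 = 791.7 kips.
Design strength φR_n = 0.75 × 791.7 = 594 kips.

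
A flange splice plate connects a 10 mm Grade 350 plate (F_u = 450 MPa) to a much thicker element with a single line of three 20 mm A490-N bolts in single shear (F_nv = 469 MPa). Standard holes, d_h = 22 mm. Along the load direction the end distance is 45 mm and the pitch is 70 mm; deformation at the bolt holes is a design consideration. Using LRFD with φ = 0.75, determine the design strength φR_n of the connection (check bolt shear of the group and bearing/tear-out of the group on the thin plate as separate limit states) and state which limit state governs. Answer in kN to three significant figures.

332 kN (bolt shear governs)

Bolt shear: A_b = π·20²/4 = 314.2 mm²; R_n = 469 × 314.2 × 3 × 1 / 1000 = 442 kN → 0.75 × 442 = 332 kN.
Bearing (1.2 l_c t F_u ≤ 2.4 d t F_u): upper limit = 2.4·20·10·450 / 1000 = 216 kN.
  Edge l_c = 45 − 22/2 = 34 → r_n = 183.6 kN; interior l_c = 70 − 22 = 48 → r_n = 216 kN.
  R_n,bearing = 1·183.6 + 2·216 = 615.6 kN → 0.75 × 615.6 = 462 kN.
Bolt shear governs: 332 kN.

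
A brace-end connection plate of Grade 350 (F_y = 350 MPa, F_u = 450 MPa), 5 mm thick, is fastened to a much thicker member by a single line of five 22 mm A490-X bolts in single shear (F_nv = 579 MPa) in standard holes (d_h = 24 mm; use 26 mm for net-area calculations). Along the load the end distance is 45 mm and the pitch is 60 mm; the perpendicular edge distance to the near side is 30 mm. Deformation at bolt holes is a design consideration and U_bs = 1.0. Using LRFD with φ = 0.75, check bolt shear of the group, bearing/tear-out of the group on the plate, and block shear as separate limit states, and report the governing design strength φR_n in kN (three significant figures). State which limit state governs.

Bolt shear: A_b = π·22²/4 = 380.1 mm²; R_n = 579 × 380.1 × 5 × 1 / 1000 = 1100 kN → 0.75 × 1100 = 825 kN.
Bearing: edge l_c = 33, r_n = 89.1 kN; interior l_c = 36, r_n = 97.2 kN; R_n = 89.1 + 4·97.2 = 477.9 kN → 358 kN.
Block shear: A_gv = 1425, A_nv = 840, A_nt = 85 mm²; R_n = min(0.6F_uA_nv, 0.6F_yA_gv) + U_bs·F_u·A_nt = 265.1 kN → 199 kN.
Block shear governs: 199 kN.

199 kN (block shear governs)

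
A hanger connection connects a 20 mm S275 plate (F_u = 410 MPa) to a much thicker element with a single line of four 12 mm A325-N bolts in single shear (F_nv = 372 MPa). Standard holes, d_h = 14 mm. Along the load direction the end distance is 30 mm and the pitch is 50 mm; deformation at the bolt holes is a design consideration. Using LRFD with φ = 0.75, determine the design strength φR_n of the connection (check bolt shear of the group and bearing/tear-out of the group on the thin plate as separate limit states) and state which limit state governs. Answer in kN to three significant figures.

Bolt shear: A_b = π·12²/4 = 113.1 mm²; R_n = 372 × 113.1 × 4 × 1 / 1000 = 168.3 kN → 0.75 × 168.3 = 126 kN.
Bearing (1.2 l_c t F_u ≤ 2.4 d t F_u): upper limit = 2.4·12·20·410 / 1000 = 236.2 kN.
  Edge l_c = 30 − 14/2 = 23 → r_n = 226.3 kN; interior l_c = 50 − 14 = 36 → r_n = 236.2 kN.
  R_n,bearing = 1·226.3 + 3·236.2 = 934.8 kN → 0.75 × 934.8 = 701 kN.
Bolt shear governs: 126 kN.

126 kN (bolt shear governs)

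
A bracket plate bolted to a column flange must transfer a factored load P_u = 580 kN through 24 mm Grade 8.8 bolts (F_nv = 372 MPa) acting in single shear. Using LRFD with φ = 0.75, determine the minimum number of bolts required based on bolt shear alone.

A_b = π·24²/4 = 452.4 mm².
Per-bolt design strength φR_n = 0.75 × 372 × 452.4 × 1 / 1000 = 126.2 kN.
n ≥ 580 / 126.2 = 4.595 → use 5 bolts.

5 bolts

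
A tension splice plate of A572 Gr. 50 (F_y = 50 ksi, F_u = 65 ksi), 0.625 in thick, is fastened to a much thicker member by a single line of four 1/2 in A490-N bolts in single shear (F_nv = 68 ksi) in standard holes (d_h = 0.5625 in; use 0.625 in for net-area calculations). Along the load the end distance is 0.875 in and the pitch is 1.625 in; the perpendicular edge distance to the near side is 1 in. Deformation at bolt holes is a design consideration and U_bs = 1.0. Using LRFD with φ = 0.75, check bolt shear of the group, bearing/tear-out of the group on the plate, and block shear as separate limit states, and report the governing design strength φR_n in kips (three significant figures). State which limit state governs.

Bolt shear: A_b = π·0.5²/4 = 0.1963 in²; R_n = 68 × 0.1963 × 4 × 1 = 53.41 kips → 0.75 × 53.41 = 40.1 kips.
Bearing: edge l_c = 0.5938, r_n = 28.95 kips; interior l_c = 1.062, r_n = 48.75 kips; R_n = 28.95 + 3·48.75 = 175.2 kips → 131 kips.
Block shear: A_gv = 3.594, A_nv = 2.227, A_nt = 0.4297 in²; R_n = min(0.6F_uA_nv, 0.6F_yA_gv) + U_bs·F_u·A_nt = 114.8 kips → 86.1 kips.
Bolt shear governs: 40.1 kips.

40.1 kips (bolt shear governs)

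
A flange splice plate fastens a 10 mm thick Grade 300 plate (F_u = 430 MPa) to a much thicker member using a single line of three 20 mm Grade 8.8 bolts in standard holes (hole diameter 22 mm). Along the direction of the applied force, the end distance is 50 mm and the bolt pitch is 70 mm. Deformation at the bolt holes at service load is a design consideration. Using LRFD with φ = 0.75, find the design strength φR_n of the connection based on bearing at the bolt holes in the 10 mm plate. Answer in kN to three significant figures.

Per bolt r_n = 1.2 l_c t F_u ≤ 2.4 d t F_u; upper limit = 2.4 × 20 × 10 × 430 / 1000 = 206.4 kN.
Edge bolt: l_c = 50 − 22/2 = 39 mm → 1.2 × 39 × 10 × 430 / 1000 = 201.2 → r_n = 201.2 kN.
Interior bolts: l_c = 70 − 22 = 48 mm → 1.2 × 48 × 10 × 430 / 1000 = 247.7 → r_n = 206.4 kN.
R_n = 1 × 201.2 + 2 × 206.4 = 614 kN.
Design strength φR_n = 0.75 × 614 = 461 kN.

461 kN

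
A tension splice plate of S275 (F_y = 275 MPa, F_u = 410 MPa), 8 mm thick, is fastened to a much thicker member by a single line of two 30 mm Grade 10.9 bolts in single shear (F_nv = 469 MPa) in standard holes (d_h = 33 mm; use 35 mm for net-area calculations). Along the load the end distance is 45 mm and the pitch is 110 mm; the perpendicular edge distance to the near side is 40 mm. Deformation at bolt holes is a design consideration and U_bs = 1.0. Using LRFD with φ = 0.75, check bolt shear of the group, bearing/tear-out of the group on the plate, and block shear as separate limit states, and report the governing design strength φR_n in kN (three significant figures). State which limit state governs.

Bolt shear: A_b = π·30²/4 = 706.9 mm²; R_n = 469 × 706.9 × 2 × 1 / 1000 = 663 kN → 0.75 × 663 = 497 kN.
Bearing: edge l_c = 28.5, r_n = 112.2 kN; interior l_c = 77, r_n = 236.2 kN; R_n = 112.2 + 1·236.2 = 348.3 kN → 261 kN.
Block shear: A_gv = 1240, A_nv = 820, A_nt = 180 mm²; R_n = min(0.6F_uA_nv, 0.6F_yA_gv) + U_bs·F_u·A_nt = 275.5 kN → 207 kN.
Block shear governs: 207 kN.

207 kN (block shear governs)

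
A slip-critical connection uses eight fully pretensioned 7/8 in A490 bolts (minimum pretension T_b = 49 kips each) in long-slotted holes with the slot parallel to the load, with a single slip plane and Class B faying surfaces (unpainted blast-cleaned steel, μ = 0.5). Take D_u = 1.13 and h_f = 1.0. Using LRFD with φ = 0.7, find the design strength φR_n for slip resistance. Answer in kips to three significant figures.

R_n = μ · D_u · h_f · T_b · n_s · n_b = 0.5 × 1.13 × 1.0 × 49 × 1 × 8 = 221.5 kips.
Design strength φR_n = 0.7 × 221.5 = 155 kips.

155 kips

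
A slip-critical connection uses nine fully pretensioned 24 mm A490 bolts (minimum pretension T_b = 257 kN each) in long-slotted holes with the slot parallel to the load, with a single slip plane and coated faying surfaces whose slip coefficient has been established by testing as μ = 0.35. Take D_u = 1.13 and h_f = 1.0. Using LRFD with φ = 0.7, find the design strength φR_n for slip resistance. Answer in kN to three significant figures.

640 kN

R_n = μ · D_u · h_f · T_b · n_s · n_b = 0.35 × 1.13 × 1.0 × 257 × 1 × 9 = 914.8 kN.
Design strength φR_n = 0.7 × 914.8 = 640 kN.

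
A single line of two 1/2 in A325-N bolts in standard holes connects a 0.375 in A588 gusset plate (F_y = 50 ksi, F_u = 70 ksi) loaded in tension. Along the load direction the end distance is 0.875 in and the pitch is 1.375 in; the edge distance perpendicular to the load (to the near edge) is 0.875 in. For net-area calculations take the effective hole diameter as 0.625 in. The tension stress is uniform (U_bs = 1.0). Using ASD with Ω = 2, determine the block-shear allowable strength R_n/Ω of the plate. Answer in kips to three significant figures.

17.7 kips

Shear plane L_v = 0.875 + 1·1.375 = 2.25 in; A_gv = 2.25 × 0.375 = 0.8438 in².
A_nv = (2.25 − 1.5·0.625) × 0.375 = 0.4922 in².
A_nt = (0.875 − 0.5·0.625) × 0.375 = 0.2109 in².
0.6 F_u A_nv = 20.67 kips; 0.6 F_y A_gv = 25.31 kips → shear rupture governs the shear term.
R_n = 20.67 + 1.0 × 70 × 0.2109 = 35.44 kips.
Allowable strength R_n/Ω = 35.44 / 2 = 17.7 kips.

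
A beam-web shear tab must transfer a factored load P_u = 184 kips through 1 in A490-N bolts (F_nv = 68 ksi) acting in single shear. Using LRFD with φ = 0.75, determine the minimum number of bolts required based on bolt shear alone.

A_b = π·1²/4 = 0.7854 in².
Per-bolt design strength φR_n = 0.75 × 68 × 0.7854 × 1 = 40.06 kips.
n ≥ 184 / 40.06 = 4.594 → use 5 bolts.

5 bolts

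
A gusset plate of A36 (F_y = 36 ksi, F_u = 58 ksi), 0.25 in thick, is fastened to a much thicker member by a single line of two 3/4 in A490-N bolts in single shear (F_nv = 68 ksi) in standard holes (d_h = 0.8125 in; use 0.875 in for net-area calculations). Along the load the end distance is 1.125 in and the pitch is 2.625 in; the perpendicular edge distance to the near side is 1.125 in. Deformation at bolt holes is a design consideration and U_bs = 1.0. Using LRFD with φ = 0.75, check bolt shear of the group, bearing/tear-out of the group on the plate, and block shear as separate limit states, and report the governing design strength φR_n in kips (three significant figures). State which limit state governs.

22.7 kips (block shear governs)

Bolt shear: A_b = π·0.75²/4 = 0.4418 in²; R_n = 68 × 0.4418 × 2 × 1 = 60.08 kips → 0.75 × 60.08 = 45.1 kips.
Bearing: edge l_c = 0.7188, r_n = 12.51 kips; interior l_c = 1.812, r_n = 26.1 kips; R_n = 12.51 + 1·26.1 = 38.61 kips → 29 kips.
Block shear: A_gv = 0.9375, A_nv = 0.6094, A_nt = 0.1719 in²; R_n = min(0.6F_uA_nv, 0.6F_yA_gv) + U_bs·F_u·A_nt = 30.22 kips → 22.7 kips.
Block shear governs: 22.7 kips.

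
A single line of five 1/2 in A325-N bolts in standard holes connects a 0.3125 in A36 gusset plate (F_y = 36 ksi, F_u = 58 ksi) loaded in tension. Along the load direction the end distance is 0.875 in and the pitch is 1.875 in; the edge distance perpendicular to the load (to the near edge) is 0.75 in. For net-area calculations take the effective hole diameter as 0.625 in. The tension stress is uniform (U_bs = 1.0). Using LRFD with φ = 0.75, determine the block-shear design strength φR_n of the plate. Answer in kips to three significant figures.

48.3 kips

Shear plane L_v = 0.875 + 4·1.875 = 8.375 in; A_gv = 8.375 × 0.3125 = 2.617 in².
A_nv = (8.375 − 4.5·0.625) × 0.3125 = 1.738 in².
A_nt = (0.75 − 0.5·0.625) × 0.3125 = 0.1367 in².
0.6 F_u A_nv = 60.49 kips; 0.6 F_y A_gv = 56.53 kips → shear yielding governs the shear term.
R_n = 56.53 + 1.0 × 58 × 0.1367 = 64.46 kips.
Design strength φR_n = 0.75 × 64.46 = 48.3 kips.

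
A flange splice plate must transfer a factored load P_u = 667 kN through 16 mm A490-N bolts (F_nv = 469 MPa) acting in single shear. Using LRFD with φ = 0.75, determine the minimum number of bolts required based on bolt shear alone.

A_b = π·16²/4 = 201.1 mm².
Per-bolt design strength φR_n = 0.75 × 469 × 201.1 × 1 / 1000 = 70.72 kN.
n ≥ 667 / 70.72 = 9.431 → use 10 bolts.

10 bolts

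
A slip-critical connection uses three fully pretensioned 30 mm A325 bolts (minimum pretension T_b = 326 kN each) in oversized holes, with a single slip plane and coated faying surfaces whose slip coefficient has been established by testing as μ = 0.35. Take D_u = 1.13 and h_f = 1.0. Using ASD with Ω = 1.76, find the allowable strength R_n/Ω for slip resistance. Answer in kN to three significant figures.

R_n = μ · D_u · h_f · T_b · n_s · n_b = 0.35 × 1.13 × 1.0 × 326 × 1 × 3 = 386.8 kN.
Allowable strength R_n/Ω = 386.8 / 1.76 = 220 kN.

220 kN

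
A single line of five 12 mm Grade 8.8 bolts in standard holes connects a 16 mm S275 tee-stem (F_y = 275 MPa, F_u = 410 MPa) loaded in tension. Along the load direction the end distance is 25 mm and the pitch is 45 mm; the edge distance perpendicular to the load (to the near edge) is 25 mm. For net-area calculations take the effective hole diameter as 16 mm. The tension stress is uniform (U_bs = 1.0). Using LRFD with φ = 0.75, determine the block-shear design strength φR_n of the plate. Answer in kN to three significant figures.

476 kN

Shear plane L_v = 25 + 4·45 = 205 mm; A_gv = 205 × 16 = 3280 mm².
A_nv = (205 − 4.5·16) × 16 = 2128 mm².
A_nt = (25 − 0.5·16) × 16 = 272 mm².
0.6 F_u A_nv = 523.5 kN; 0.6 F_y A_gv = 541.2 kN → shear rupture governs the shear term.
R_n = 523.5 + 1.0 × 410 × 272 / 1000 = 635 kN.
Design strength φR_n = 0.75 × 635 = 476 kN.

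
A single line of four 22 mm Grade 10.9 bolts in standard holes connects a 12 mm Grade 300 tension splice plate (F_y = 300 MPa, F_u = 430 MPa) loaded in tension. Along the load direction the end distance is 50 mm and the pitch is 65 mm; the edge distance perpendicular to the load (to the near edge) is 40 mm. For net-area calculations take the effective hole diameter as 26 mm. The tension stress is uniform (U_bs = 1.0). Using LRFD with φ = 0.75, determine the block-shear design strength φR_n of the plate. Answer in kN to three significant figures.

Shear plane L_v = 50 + 3·65 = 245 mm; A_gv = 245 × 12 = 2940 mm².
A_nv = (245 − 3.5·26) × 12 = 1848 mm².
A_nt = (40 − 0.5·26) × 12 = 324 mm².
0.6 F_u A_nv = 476.8 kN; 0.6 F_y A_gv = 529.2 kN → shear rupture governs the shear term.
R_n = 476.8 + 1.0 × 430 × 324 / 1000 = 616.1 kN.
Design strength φR_n = 0.75 × 616.1 = 462 kN.

462 kN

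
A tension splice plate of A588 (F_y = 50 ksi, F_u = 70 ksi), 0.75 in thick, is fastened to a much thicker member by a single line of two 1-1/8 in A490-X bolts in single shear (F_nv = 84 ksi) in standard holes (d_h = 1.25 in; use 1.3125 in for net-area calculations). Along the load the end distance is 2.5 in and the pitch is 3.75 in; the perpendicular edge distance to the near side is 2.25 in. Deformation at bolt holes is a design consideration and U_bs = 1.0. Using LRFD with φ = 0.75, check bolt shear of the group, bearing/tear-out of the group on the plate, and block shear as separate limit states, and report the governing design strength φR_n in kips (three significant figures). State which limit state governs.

Bolt shear: A_b = π·1.125²/4 = 0.994 in²; R_n = 84 × 0.994 × 2 × 1 = 167 kips → 0.75 × 167 = 125 kips.
Bearing: edge l_c = 1.875, r_n = 118.1 kips; interior l_c = 2.5, r_n = 141.8 kips; R_n = 118.1 + 1·141.8 = 259.9 kips → 195 kips.
Block shear: A_gv = 4.688, A_nv = 3.211, A_nt = 1.195 in²; R_n = min(0.6F_uA_nv, 0.6F_yA_gv) + U_bs·F_u·A_nt = 218.5 kips → 164 kips.
Bolt shear governs: 125 kips.

125 kips (bolt shear governs)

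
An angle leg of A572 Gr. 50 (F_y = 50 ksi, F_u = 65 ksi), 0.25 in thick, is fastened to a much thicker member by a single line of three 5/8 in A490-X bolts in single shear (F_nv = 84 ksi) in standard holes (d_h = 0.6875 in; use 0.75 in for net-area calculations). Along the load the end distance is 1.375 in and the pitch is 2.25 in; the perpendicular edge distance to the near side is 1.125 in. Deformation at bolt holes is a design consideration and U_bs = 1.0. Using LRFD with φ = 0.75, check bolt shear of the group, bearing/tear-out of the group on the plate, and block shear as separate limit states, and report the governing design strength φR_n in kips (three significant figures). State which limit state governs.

Bolt shear: A_b = π·0.625²/4 = 0.3068 in²; R_n = 84 × 0.3068 × 3 × 1 = 77.31 kips → 0.75 × 77.31 = 58 kips.
Bearing: edge l_c = 1.031, r_n = 20.11 kips; interior l_c = 1.562, r_n = 24.38 kips; R_n = 20.11 + 2·24.38 = 68.86 kips → 51.6 kips.
Block shear: A_gv = 1.469, A_nv = 1, A_nt = 0.1875 in²; R_n = min(0.6F_uA_nv, 0.6F_yA_gv) + U_bs·F_u·A_nt = 51.19 kips → 38.4 kips.
Block shear governs: 38.4 kips.

38.4 kips (block shear governs)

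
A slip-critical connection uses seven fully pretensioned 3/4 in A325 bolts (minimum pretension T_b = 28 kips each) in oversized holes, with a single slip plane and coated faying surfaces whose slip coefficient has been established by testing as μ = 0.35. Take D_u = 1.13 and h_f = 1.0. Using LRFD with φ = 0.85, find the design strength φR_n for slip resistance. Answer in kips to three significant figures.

R_n = μ · D_u · h_f · T_b · n_s · n_b = 0.35 × 1.13 × 1.0 × 28 × 1 × 7 = 77.52 kips.
Design strength φR_n = 0.85 × 77.52 = 65.9 kips.

65.9 kips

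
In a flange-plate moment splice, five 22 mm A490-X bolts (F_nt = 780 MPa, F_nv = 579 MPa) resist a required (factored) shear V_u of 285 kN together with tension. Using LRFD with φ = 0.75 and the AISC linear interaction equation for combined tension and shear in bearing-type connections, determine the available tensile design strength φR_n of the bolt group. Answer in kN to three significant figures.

1060 kN

A_b = π·22²/4 = 380.1 mm²; f_rv = 285 × 1000 / (5 × 380.1) = 149.9 MPa.
F'_nt = 1.3 F_nt − (F_nt / φF_nv) f_rv = 1.3·780 − (780/(0.75·579))·149.9 = 744.7 MPa, capped at F_nt → F'_nt = 744.7 MPa.
R_n = F'_nt · A_b · n = 744.7 × 380.1 × 5 / 1000 = 1415 kN.
Design strength φR_n = 0.75 × 1415 = 1060 kN.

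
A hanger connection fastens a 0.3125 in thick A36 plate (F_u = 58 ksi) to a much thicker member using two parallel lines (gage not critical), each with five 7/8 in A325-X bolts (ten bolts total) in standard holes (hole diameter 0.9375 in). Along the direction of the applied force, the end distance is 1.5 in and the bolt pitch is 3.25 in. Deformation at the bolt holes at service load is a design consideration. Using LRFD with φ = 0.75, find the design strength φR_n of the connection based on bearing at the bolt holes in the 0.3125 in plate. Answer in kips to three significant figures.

262 kips

Per bolt r_n = 1.2 l_c t F_u ≤ 2.4 d t F_u; upper limit = 2.4 × 0.875 × 0.3125 × 58 = 38.06 kips.
Edge bolt: l_c = 1.5 − 0.9375/2 = 1.031 in → 1.2 × 1.031 × 0.3125 × 58 = 22.43 → r_n = 22.43 kips.
Interior bolts: l_c = 3.25 − 0.9375 = 2.312 in → 1.2 × 2.312 × 0.3125 × 58 = 50.3 → r_n = 38.06 kips.
R_n = 2 × 22.43 + 8 × 38.06 = 349.4 kips.
Design strength φR_n = 0.75 × 349.4 = 262 kips.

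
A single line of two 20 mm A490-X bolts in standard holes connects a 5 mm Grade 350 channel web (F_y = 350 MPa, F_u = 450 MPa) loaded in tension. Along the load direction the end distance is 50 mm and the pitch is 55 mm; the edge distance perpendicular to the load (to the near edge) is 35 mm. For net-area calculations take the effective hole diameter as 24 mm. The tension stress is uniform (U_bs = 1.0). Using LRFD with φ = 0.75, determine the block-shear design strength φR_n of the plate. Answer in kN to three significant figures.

109 kN

Shear plane L_v = 50 + 1·55 = 105 mm; A_gv = 105 × 5 = 525 mm².
A_nv = (105 − 1.5·24) × 5 = 345 mm².
A_nt = (35 − 0.5·24) × 5 = 115 mm².
0.6 F_u A_nv = 93.15 kN; 0.6 F_y A_gv = 110.2 kN → shear rupture governs the shear term.
R_n = 93.15 + 1.0 × 450 × 115 / 1000 = 144.9 kN.
Design strength φR_n = 0.75 × 144.9 = 109 kN.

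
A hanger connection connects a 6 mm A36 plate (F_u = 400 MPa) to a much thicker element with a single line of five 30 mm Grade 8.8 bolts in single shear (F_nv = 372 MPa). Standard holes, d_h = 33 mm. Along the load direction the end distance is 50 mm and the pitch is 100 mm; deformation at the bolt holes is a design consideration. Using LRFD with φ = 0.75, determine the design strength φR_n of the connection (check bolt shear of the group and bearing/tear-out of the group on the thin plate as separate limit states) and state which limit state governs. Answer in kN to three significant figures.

591 kN (bearing governs)

Bolt shear: A_b = π·30²/4 = 706.9 mm²; R_n = 372 × 706.9 × 5 × 1 / 1000 = 1315 kN → 0.75 × 1315 = 986 kN.
Bearing (1.2 l_c t F_u ≤ 2.4 d t F_u): upper limit = 2.4·30·6·400 / 1000 = 172.8 kN.
  Edge l_c = 50 − 33/2 = 33.5 → r_n = 96.48 kN; interior l_c = 100 − 33 = 67 → r_n = 172.8 kN.
  R_n,bearing = 1·96.48 + 4·172.8 = 787.7 kN → 0.75 × 787.7 = 591 kN.
Bearing governs: 591 kN.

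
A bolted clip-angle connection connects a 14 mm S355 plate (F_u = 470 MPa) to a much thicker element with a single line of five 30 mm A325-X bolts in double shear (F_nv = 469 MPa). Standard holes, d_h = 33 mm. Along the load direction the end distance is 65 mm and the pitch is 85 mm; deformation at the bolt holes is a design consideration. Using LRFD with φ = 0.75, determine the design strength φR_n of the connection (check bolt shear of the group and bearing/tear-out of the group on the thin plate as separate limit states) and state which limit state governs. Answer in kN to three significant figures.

1520 kN (bearing governs)

Bolt shear: A_b = π·30²/4 = 706.9 mm²; R_n = 469 × 706.9 × 5 × 2 / 1000 = 3315 kN → 0.75 × 3315 = 2490 kN.
Bearing (1.2 l_c t F_u ≤ 2.4 d t F_u): upper limit = 2.4·30·14·470 / 1000 = 473.8 kN.
  Edge l_c = 65 − 33/2 = 48.5 → r_n = 383 kN; interior l_c = 85 − 33 = 52 → r_n = 410.6 kN.
  R_n,bearing = 1·383 + 4·410.6 = 2025 kN → 0.75 × 2025 = 1520 kN.
Bearing governs: 1520 kN.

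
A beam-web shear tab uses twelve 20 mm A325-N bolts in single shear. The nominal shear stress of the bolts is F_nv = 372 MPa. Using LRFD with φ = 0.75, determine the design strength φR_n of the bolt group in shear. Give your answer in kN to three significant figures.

A_b = π × 20² / 4 = 314.2 mm².
R_n = F_nv · A_b · n · n_s = 372 × 314.2 × 12 × 1 / 1000 = 1402 kN.
Design strength φR_n = 0.75 × 1402 = 1050 kN.

1050 kN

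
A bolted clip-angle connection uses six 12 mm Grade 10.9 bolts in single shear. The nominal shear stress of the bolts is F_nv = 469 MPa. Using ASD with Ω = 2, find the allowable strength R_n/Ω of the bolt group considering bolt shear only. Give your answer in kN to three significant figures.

A_b = π × 12² / 4 = 113.1 mm².
R_n = F_nv · A_b · n · n_s = 469 × 113.1 × 6 × 1 / 1000 = 318.3 kN.
Allowable strength R_n/Ω = 318.3 / 2 = 159 kN.

159 kN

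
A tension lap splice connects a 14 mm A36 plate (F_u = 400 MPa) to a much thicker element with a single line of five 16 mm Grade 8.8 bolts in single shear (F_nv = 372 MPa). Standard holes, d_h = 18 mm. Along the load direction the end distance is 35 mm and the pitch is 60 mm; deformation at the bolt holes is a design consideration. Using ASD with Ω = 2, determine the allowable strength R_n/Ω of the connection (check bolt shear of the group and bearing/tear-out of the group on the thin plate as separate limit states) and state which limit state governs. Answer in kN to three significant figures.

187 kN (bolt shear governs)

Bolt shear: A_b = π·16²/4 = 201.1 mm²; R_n = 372 × 201.1 × 5 × 1 / 1000 = 374 kN → 374 / 2 = 187 kN.
Bearing (1.2 l_c t F_u ≤ 2.4 d t F_u): upper limit = 2.4·16·14·400 / 1000 = 215 kN.
  Edge l_c = 35 − 18/2 = 26 → r_n = 174.7 kN; interior l_c = 60 − 18 = 42 → r_n = 215 kN.
  R_n,bearing = 1·174.7 + 4·215 = 1035 kN → 1035 / 2 = 517 kN.
Bolt shear governs: 187 kN.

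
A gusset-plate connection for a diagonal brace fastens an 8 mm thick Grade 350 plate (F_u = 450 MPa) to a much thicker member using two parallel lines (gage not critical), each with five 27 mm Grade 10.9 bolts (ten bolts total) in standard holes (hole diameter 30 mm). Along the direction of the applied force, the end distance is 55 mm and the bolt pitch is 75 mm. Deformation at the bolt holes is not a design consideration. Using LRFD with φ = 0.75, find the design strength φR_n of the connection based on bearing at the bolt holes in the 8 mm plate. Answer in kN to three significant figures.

1780 kN

Per bolt r_n = 1.5 l_c t F_u ≤ 3.0 d t F_u; upper limit = 3.0 × 27 × 8 × 450 / 1000 = 291.6 kN.
Edge bolt: l_c = 55 − 30/2 = 40 mm → 1.5 × 40 × 8 × 450 / 1000 = 216 → r_n = 216 kN.
Interior bolts: l_c = 75 − 30 = 45 mm → 1.5 × 45 × 8 × 450 / 1000 = 243 → r_n = 243 kN.
R_n = 2 × 216 + 8 × 243 = 2376 kN.
Design strength φR_n = 0.75 × 2376 = 1780 kN.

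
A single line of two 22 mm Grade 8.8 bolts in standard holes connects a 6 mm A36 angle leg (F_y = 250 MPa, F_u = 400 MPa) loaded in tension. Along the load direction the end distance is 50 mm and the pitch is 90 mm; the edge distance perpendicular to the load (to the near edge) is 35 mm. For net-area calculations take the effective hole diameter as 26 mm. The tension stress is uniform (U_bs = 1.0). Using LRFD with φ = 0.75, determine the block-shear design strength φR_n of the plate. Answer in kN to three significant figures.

134 kN

Shear plane L_v = 50 + 1·90 = 140 mm; A_gv = 140 × 6 = 840 mm².
A_nv = (140 − 1.5·26) × 6 = 606 mm².
A_nt = (35 − 0.5·26) × 6 = 132 mm².
0.6 F_u A_nv = 145.4 kN; 0.6 F_y A_gv = 126 kN → shear yielding governs the shear term.
R_n = 126 + 1.0 × 400 × 132 / 1000 = 178.8 kN.
Design strength φR_n = 0.75 × 178.8 = 134 kN.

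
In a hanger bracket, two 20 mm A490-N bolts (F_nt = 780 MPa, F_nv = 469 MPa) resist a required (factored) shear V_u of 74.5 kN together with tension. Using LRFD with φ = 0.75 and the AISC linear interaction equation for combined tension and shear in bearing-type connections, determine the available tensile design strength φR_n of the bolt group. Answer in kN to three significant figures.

354 kN

A_b = π·20²/4 = 314.2 mm²; f_rv = 74.5 × 1000 / (2 × 314.2) = 118.6 MPa.
F'_nt = 1.3 F_nt − (F_nt / φF_nv) f_rv = 1.3·780 − (780/(0.75·469))·118.6 = 751.1 MPa, capped at F_nt → F'_nt = 751.1 MPa.
R_n = F'_nt · A_b · n = 751.1 × 314.2 × 2 / 1000 = 471.9 kN.
Design strength φR_n = 0.75 × 471.9 = 354 kN.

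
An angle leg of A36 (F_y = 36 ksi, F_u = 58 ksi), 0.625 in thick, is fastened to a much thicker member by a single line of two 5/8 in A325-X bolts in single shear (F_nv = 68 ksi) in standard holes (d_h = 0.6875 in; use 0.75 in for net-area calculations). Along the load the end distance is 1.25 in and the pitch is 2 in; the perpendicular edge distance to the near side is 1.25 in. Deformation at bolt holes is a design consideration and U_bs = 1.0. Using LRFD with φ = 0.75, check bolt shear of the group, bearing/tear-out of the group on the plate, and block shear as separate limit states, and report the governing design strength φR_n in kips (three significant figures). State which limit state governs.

Bolt shear: A_b = π·0.625²/4 = 0.3068 in²; R_n = 68 × 0.3068 × 2 × 1 = 41.72 kips → 0.75 × 41.72 = 31.3 kips.
Bearing: edge l_c = 0.9062, r_n = 39.42 kips; interior l_c = 1.312, r_n = 54.38 kips; R_n = 39.42 + 1·54.38 = 93.8 kips → 70.3 kips.
Block shear: A_gv = 2.031, A_nv = 1.328, A_nt = 0.5469 in²; R_n = min(0.6F_uA_nv, 0.6F_yA_gv) + U_bs·F_u·A_nt = 75.59 kips → 56.7 kips.
Bolt shear governs: 31.3 kips.

31.3 kips (bolt shear governs)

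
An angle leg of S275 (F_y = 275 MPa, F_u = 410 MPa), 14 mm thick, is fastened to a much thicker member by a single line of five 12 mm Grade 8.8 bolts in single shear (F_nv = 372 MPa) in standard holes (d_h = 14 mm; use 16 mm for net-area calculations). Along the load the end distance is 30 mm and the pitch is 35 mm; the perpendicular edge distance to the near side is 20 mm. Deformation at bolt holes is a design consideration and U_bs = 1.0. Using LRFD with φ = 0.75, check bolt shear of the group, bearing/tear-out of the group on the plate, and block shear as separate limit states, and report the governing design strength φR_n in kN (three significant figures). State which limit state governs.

158 kN (bolt shear governs)

Bolt shear: A_b = π·12²/4 = 113.1 mm²; R_n = 372 × 113.1 × 5 × 1 / 1000 = 210.4 kN → 0.75 × 210.4 = 158 kN.
Bearing: edge l_c = 23, r_n = 158.4 kN; interior l_c = 21, r_n = 144.6 kN; R_n = 158.4 + 4·144.6 = 737 kN → 553 kN.
Block shear: A_gv = 2380, A_nv = 1372, A_nt = 168 mm²; R_n = min(0.6F_uA_nv, 0.6F_yA_gv) + U_bs·F_u·A_nt = 406.4 kN → 305 kN.
Bolt shear governs: 158 kN.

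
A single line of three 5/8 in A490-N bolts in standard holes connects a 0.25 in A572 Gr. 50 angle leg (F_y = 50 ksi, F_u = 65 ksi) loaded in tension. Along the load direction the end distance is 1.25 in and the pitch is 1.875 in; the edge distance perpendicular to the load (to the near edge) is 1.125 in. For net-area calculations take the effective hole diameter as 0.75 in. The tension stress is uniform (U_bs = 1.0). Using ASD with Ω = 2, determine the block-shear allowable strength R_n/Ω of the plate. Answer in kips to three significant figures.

21.3 kips

Shear plane L_v = 1.25 + 2·1.875 = 5 in; A_gv = 5 × 0.25 = 1.25 in².
A_nv = (5 − 2.5·0.75) × 0.25 = 0.7812 in².
A_nt = (1.125 − 0.5·0.75) × 0.25 = 0.1875 in².
0.6 F_u A_nv = 30.47 kips; 0.6 F_y A_gv = 37.5 kips → shear rupture governs the shear term.
R_n = 30.47 + 1.0 × 65 × 0.1875 = 42.66 kips.
Allowable strength R_n/Ω = 42.66 / 2 = 21.3 kips.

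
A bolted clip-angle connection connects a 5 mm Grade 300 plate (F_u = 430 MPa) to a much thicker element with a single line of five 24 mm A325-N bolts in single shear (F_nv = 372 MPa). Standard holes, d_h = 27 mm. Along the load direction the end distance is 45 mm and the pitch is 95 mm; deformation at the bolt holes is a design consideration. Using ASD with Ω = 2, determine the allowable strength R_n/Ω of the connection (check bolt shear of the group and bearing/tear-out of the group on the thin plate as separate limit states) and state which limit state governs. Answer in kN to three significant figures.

Bolt shear: A_b = π·24²/4 = 452.4 mm²; R_n = 372 × 452.4 × 5 × 1 / 1000 = 841.4 kN → 841.4 / 2 = 421 kN.
Bearing (1.2 l_c t F_u ≤ 2.4 d t F_u): upper limit = 2.4·24·5·430 / 1000 = 123.8 kN.
  Edge l_c = 45 − 27/2 = 31.5 → r_n = 81.27 kN; interior l_c = 95 − 27 = 68 → r_n = 123.8 kN.
  R_n,bearing = 1·81.27 + 4·123.8 = 576.6 kN → 576.6 / 2 = 288 kN.
Bearing governs: 288 kN.

288 kN (bearing governs)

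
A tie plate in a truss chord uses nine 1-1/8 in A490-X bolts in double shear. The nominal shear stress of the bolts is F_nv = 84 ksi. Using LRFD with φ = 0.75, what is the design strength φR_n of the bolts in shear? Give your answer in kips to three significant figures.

A_b = π × 1.125² / 4 = 0.994 in².
R_n = F_nv · A_b · n · n_s = 84 × 0.994 × 9 × 2 = 1503 kips.
Design strength φR_n = 0.75 × 1503 = 1130 kips.

1130 kips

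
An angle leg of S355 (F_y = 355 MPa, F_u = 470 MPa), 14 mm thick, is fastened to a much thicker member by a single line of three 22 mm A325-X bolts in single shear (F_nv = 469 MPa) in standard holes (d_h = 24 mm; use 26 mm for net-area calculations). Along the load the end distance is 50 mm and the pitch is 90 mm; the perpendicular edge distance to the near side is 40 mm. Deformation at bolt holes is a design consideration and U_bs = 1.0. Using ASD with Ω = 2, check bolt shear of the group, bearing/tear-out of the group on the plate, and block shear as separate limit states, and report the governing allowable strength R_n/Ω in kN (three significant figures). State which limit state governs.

Bolt shear: A_b = π·22²/4 = 380.1 mm²; R_n = 469 × 380.1 × 3 × 1 / 1000 = 534.8 kN → 534.8 / 2 = 267 kN.
Bearing: edge l_c = 38, r_n = 300 kN; interior l_c = 66, r_n = 347.4 kN; R_n = 300 + 2·347.4 = 994.9 kN → 497 kN.
Block shear: A_gv = 3220, A_nv = 2310, A_nt = 378 mm²; R_n = min(0.6F_uA_nv, 0.6F_yA_gv) + U_bs·F_u·A_nt = 829.1 kN → 415 kN.
Bolt shear governs: 267 kN.

267 kN (bolt shear governs)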